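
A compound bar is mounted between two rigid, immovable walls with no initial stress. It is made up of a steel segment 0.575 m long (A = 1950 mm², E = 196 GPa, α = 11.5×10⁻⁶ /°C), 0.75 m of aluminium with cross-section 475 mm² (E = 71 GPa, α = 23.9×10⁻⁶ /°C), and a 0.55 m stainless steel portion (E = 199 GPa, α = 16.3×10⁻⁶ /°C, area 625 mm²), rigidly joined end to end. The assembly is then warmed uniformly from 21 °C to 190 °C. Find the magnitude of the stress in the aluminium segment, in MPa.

With the walls removed the bar would change length by δ_free = Σ αᵢΔT Lᵢ = 11.5×10⁻⁶×169×575 + 23.9×10⁻⁶×169×750 + 16.3×10⁻⁶×169×550 = 5.662 mm.
The walls prevent any net length change, so an axial force P (same in every segment) develops. Compatibility: P · Σ Lᵢ/(AᵢEᵢ) = δ_free.
Σ Lᵢ/(AᵢEᵢ) = 575/(1950×196×10³) + 750/(475×71×10³) + 550/(625×199×10³) = 2.817×10⁻⁵ mm/N.
So P = 5.662 / 2.817×10⁻⁵ = 201 kN, compressive.
σ_{aluminium} = P / A = 201000 / 475 = 423.2 MPa.

σ ≈ 423 MPa (compressive)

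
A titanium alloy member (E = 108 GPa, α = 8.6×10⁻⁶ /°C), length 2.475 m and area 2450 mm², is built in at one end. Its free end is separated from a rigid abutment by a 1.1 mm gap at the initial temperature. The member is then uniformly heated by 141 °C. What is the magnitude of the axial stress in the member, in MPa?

If the wall were absent the member would grow by αΔT L = 8.6×10⁻⁶ × 141 × 2475 = 3.001 mm.
After closing the 1.1 mm clearance, 3.001 − 1.1 = 1.901 mm of expansion remains to be suppressed by the wall.
That suppressed elongation corresponds to σ = E·Δ/L = 108×10³ × 1.901/2475 = 82.96 MPa.

σ ≈ 83 MPa (compressive)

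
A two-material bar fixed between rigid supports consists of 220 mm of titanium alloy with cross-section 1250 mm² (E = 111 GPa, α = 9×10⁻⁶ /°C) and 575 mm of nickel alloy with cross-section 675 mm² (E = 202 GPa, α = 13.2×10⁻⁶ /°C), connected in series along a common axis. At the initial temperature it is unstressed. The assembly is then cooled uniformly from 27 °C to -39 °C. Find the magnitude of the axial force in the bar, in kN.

If the supports were absent, the total length change would be Σ αᵢΔT Lᵢ = 9×10⁻⁶×66×220 + 13.2×10⁻⁶×66×575 = 0.6316 mm.
The rigid supports impose zero overall length change; the single axial force P common to all segments must satisfy P Σ Lᵢ/(AᵢEᵢ) = δ_free.
The series flexibility is Σ Lᵢ/(AᵢEᵢ) = 220/(1250×111×10³) + 575/(675×202×10³) = 5.803×10⁻⁶ mm/N.
P = 0.6316 / 5.803×10⁻⁶ = 108800 N = 108.8 kN, tensile.

P ≈ 109 kN (tensile)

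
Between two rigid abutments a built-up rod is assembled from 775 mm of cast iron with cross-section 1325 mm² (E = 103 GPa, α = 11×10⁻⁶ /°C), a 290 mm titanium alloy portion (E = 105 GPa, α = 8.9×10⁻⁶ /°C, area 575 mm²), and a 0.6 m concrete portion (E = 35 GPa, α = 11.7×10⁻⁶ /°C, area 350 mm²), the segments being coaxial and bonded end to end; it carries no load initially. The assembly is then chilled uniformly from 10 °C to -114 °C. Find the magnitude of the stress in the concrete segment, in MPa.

σ ≈ 108 MPa (tensile)

If the supports were absent, the total length change would be Σ αᵢΔT Lᵢ = 11×10⁻⁶×124×775 + 8.9×10⁻⁶×124×290 + 11.7×10⁻⁶×124×600 = 2.248 mm.
The walls prevent any net length change, so an axial force P (same in every segment) develops. Compatibility: P · Σ Lᵢ/(AᵢEᵢ) = δ_free.
Σ Lᵢ/(AᵢEᵢ) = 775/(1325×103×10³) + 290/(575×105×10³) + 600/(350×35×10³) = 5.946×10⁻⁵ mm/N.
So P = 2.248 / 5.946×10⁻⁵ = 37.8 kN, tensile.
σ_{concrete} = P / A = 37800 / 350 = 108 MPa.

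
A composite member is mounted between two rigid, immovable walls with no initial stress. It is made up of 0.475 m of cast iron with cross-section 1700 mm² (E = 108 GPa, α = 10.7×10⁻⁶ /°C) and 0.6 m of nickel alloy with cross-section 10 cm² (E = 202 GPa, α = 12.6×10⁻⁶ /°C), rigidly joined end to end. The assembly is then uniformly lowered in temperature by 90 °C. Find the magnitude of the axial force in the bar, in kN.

Free thermal contraction of the whole bar: Σ αᵢΔT Lᵢ = 10.7×10⁻⁶×90×475 + 12.6×10⁻⁶×90×600 = 1.138 mm.
The rigid supports impose zero overall length change; the single axial force P common to all segments must satisfy P Σ Lᵢ/(AᵢEᵢ) = δ_free.
Σ Lᵢ/(AᵢEᵢ) = 475/(1700×108×10³) + 600/(1000×202×10³) = 5.557×10⁻⁶ mm/N.
P = 1.138 / 5.557×10⁻⁶ = 204700 N = 204.7 kN, tensile.

P ≈ 205 kN (tensile)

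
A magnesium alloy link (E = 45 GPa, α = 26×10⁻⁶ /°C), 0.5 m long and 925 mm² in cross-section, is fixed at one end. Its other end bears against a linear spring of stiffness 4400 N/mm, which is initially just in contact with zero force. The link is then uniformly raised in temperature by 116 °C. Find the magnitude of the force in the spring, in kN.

If the spring were absent the link would lengthen by αΔT L = 26×10⁻⁶ × 116 × 500 = 1.508 mm.
With a force P in the spring, the elastic change of the link is PL/(AE) and that of the spring is P/k; compatibility requires their sum to equal δ_free.
So P = δ_free / [L/(AE) + 1/k] = 1.508 / [ 500/(925×45×10³) + 1/(4400) ].
P = 1.508 / 0.0002393 = 6302 N.

P ≈ 6.3 kN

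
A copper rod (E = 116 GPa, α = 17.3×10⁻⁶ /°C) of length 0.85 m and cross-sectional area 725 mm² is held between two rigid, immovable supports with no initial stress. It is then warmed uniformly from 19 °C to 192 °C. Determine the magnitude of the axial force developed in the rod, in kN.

P ≈ 252 kN (compressive)

The ends cannot move, so σ = EαΔT = 116×10³ × 17.3×10⁻⁶ × 173 = 347.2 MPa.
Then P = σA = 347.2 × 725 mm² = 251.7 kN, compressive.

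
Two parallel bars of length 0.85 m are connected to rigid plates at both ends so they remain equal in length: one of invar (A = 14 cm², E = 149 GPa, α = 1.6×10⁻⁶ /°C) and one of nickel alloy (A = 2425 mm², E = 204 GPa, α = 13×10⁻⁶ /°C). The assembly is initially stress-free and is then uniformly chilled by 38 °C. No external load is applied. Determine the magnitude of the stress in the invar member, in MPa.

σ ≈ 45.4 MPa (compressive)

The nickel alloy has the larger α, so on cooling it would change length more than the invar if both were free. The rigid plates force a common final length, so the nickel alloy is put into tension and the invar into compression, with equal and opposite forces P (no external load).
Setting the final lengths equal and cancelling L: (α₁ − α₂)ΔT = P/(A₁E₁) + P/(A₂E₂).
|α₁ − α₂|·ΔT = 11.4×10⁻⁶ × 38 = 0.0004332.
1/(A₁E₁) + 1/(A₂E₂) = 1/(1400×149×10³) + 1/(2425×204×10³) = 6.815×10⁻⁹ N⁻¹.
P = 0.0004332 / 6.815×10⁻⁹ = 63560 N = 63.56 kN.
σ_{invar} = P/A₁ = 63560/1400 = 45.4 MPa, compressive.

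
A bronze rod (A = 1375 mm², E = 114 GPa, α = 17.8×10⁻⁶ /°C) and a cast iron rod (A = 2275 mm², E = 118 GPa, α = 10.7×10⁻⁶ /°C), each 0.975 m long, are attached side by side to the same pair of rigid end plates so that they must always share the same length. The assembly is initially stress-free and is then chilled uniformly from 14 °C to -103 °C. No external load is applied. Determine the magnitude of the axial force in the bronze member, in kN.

Both members must finish at the same length. With the larger α, the bronze tends to over-contract; the plates restrain it, putting the bronze in tension and the cast iron in compression. With no external load the two internal forces are equal and opposite, magnitude P.
Compatibility of the two members (thermal + elastic change equal): (α₁ − α₂)ΔT = P·[1/(A₁E₁) + 1/(A₂E₂)].
|α₁ − α₂|·ΔT = 7.1×10⁻⁶ × 117 = 0.0008307.
1/(A₁E₁) + 1/(A₂E₂) = 1/(1375×114×10³) + 1/(2275×118×10³) = 1.01×10⁻⁸ N⁻¹.
P = 0.0008307 / 1.01×10⁻⁸ = 82210 N = 82.21 kN.

P ≈ 82.2 kN (tensile in the bronze)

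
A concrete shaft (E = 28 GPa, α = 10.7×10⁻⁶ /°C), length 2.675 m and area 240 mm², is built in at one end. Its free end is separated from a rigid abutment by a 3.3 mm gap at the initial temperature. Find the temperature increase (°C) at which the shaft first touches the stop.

The gap closes when αΔT L = 3.3 mm, since the shaft is still unstressed at that instant.
So ΔT = g/(αL) = 3.3/(10.7×10⁻⁶ × 2675) = 115.3 °C.

ΔT ≈ 115 °C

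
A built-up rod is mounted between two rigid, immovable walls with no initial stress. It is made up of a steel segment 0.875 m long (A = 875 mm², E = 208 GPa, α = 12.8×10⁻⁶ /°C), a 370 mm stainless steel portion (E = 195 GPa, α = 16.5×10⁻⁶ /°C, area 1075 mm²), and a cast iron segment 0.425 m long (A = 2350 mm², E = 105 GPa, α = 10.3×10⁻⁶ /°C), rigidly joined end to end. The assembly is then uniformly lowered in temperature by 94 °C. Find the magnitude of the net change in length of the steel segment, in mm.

Free thermal contraction of the whole bar: Σ αᵢΔT Lᵢ = 12.8×10⁻⁶×94×875 + 16.5×10⁻⁶×94×370 + 10.3×10⁻⁶×94×425 = 2.038 mm.
Since the ends are fixed, an axial force P builds up, equal in every segment, with P · Σ Lᵢ/(AᵢEᵢ) = δ_free.
Σ Lᵢ/(AᵢEᵢ) = 875/(875×208×10³) + 370/(1075×195×10³) + 425/(2350×105×10³) = 8.295×10⁻⁶ mm/N.
Hence P = δ_free / Σ(L/AE) = 2.038/8.295×10⁻⁶ = 245.7 kN (tensile).
For the steel segment, free thermal change = 12.8×10⁻⁶×94×875 = 1.053 mm and elastic change from P = 245700×875/(875×208×10³) = 1.181 mm; these oppose, so the net change is 0.128 mm (segment lengthens).

|ΔL| ≈ 0.128 mm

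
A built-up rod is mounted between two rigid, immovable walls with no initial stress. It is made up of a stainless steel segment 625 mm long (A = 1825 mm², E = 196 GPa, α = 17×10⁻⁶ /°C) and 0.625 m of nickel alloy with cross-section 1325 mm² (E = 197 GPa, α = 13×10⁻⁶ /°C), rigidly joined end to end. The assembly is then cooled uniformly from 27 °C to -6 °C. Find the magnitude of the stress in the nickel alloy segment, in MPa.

If the supports were absent, the total length change would be Σ αᵢΔT Lᵢ = 17×10⁻⁶×33×625 + 13×10⁻⁶×33×625 = 0.6187 mm.
Since the ends are fixed, an axial force P builds up, equal in every segment, with P · Σ Lᵢ/(AᵢEᵢ) = δ_free.
The series flexibility is Σ Lᵢ/(AᵢEᵢ) = 625/(1825×196×10³) + 625/(1325×197×10³) = 4.142×10⁻⁶ mm/N.
So P = 0.6187 / 4.142×10⁻⁶ = 149.4 kN, tensile.
σ_{nickel alloy} = P / A = 149400 / 1325 = 112.8 MPa.

σ ≈ 113 MPa (tensile)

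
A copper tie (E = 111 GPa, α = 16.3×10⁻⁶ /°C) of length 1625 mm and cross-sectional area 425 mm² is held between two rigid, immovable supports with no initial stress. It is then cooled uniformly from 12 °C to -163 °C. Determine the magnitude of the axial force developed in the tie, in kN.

Full restraint means ε = 0, so the stress is σ = EαΔT = 111×10³ × 16.3×10⁻⁶ × 175 = 316.6 MPa.
P = AEαΔT = 425 × 111×10³ × 16.3×10⁻⁶ × 175 = 134.6 kN (tensile).

P ≈ 135 kN (tensile)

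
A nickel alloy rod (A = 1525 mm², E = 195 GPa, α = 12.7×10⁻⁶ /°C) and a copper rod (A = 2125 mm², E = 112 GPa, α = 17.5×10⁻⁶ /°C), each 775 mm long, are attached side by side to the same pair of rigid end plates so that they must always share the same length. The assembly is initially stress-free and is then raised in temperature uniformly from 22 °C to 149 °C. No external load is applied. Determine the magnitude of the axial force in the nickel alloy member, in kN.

Equilibrium of a rigid end plate with no external load gives equal and opposite internal forces ±P in the two members. Since α_{copper} > α_{nickel alloy}, heating drives the copper into compression and the nickel alloy into tension.
Compatibility of the two members (thermal + elastic change equal): (α₁ − α₂)ΔT = P·[1/(A₁E₁) + 1/(A₂E₂)].
|α₁ − α₂|·ΔT = 4.8×10⁻⁶ × 127 = 0.0006096.
1/(A₁E₁) + 1/(A₂E₂) = 1/(1525×195×10³) + 1/(2125×112×10³) = 7.564×10⁻⁹ N⁻¹.
P = 0.0006096 / 7.564×10⁻⁹ = 80590 N = 80.59 kN.

P ≈ 80.6 kN (tensile in the nickel alloy)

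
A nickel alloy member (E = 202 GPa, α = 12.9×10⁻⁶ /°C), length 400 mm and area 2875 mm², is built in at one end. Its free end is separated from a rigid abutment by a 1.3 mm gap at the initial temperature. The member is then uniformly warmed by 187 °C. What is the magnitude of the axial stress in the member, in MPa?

If the wall were absent the member would grow by αΔT L = 12.9×10⁻⁶ × 187 × 400 = 0.9649 mm.
Since δ_free = 0.965 mm is less than the 1.3 mm gap, the member never touches the wall. No axial force develops.

σ ≈ 0 MPa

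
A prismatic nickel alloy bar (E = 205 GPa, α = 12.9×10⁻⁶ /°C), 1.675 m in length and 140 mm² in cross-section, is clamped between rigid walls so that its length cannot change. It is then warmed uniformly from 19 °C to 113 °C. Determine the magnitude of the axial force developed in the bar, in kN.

Full restraint means ε = 0, so the stress is σ = EαΔT = 205×10³ × 12.9×10⁻⁶ × 94 = 248.6 MPa.
P = AEαΔT = 140 × 205×10³ × 12.9×10⁻⁶ × 94 = 34.8 kN (compressive).

P ≈ 34.8 kN (compressive)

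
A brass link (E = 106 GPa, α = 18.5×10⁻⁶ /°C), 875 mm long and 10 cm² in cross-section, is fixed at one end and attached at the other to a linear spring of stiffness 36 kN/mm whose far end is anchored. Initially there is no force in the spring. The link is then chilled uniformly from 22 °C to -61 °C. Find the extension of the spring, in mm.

δ ≈ 1.04 mm

If the spring were absent the link would shorten by αΔT L = 18.5×10⁻⁶ × 83 × 875 = 1.344 mm.
With a force P in the spring, the elastic change of the link is PL/(AE) and that of the spring is P/k; compatibility requires their sum to equal δ_free.
P [ L/(AE) + 1/k ] = δ_free → P [ 875/(1000×106×10³) + 1/(36×10³) ] = 1.344.
P = 1.344 / 3.603×10⁻⁵ = 37290 N.
Spring extension = P/k = 37290/(36×10³) = 1.036 mm.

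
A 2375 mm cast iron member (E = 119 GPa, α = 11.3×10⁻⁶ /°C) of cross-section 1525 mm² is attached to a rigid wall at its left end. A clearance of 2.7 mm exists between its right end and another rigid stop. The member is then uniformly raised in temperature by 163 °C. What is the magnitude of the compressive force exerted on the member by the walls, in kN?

If the wall were absent the member would grow by αΔT L = 11.3×10⁻⁶ × 163 × 2375 = 4.375 mm.
The gap closes (δ_free > 2.7 mm) and the wall then resists a further 4.375 − 2.7 = 1.675 mm of expansion.
So σ = E(δ_free − g)/L = 119×10³ × 1.675/2375 = 83.9 MPa.
Force on the wall = σA = 83.9 × 1525 mm² = 128 kN.

P ≈ 128 kN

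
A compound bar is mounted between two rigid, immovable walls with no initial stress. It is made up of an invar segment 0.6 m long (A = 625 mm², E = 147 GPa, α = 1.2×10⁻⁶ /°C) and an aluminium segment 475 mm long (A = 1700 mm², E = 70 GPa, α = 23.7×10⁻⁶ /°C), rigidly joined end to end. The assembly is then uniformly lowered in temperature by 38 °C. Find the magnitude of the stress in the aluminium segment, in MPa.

If the supports were absent, the total length change would be Σ αᵢΔT Lᵢ = 1.2×10⁻⁶×38×600 + 23.7×10⁻⁶×38×475 = 0.4551 mm.
The walls prevent any net length change, so an axial force P (same in every segment) develops. Compatibility: P · Σ Lᵢ/(AᵢEᵢ) = δ_free.
The series flexibility is Σ Lᵢ/(AᵢEᵢ) = 600/(625×147×10³) + 475/(1700×70×10³) = 1.052×10⁻⁵ mm/N.
P = 0.4551 / 1.052×10⁻⁵ = 43260 N = 43.26 kN, tensile.
σ_{aluminium} = P / A = 43260 / 1700 = 25.44 MPa.

σ ≈ 25.4 MPa (tensile)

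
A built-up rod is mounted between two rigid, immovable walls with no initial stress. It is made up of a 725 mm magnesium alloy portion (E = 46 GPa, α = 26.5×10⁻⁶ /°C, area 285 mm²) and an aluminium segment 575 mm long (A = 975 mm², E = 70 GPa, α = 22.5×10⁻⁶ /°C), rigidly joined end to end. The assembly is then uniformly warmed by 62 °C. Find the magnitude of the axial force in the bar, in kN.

P ≈ 31.3 kN (compressive)

If the supports were absent, the total length change would be Σ αᵢΔT Lᵢ = 26.5×10⁻⁶×62×725 + 22.5×10⁻⁶×62×575 = 1.993 mm.
The walls prevent any net length change, so an axial force P (same in every segment) develops. Compatibility: P · Σ Lᵢ/(AᵢEᵢ) = δ_free.
The series flexibility is Σ Lᵢ/(AᵢEᵢ) = 725/(285×46×10³) + 575/(975×70×10³) = 6.373×10⁻⁵ mm/N.
So P = 1.993 / 6.373×10⁻⁵ = 31.28 kN, compressive.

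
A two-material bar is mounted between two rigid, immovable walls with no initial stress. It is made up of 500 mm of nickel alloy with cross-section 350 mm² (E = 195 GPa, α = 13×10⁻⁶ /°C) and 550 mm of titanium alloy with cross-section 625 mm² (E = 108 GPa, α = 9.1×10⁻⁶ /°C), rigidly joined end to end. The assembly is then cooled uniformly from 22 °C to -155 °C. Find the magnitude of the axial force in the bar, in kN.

With the walls removed the bar would change length by δ_free = Σ αᵢΔT Lᵢ = 13×10⁻⁶×177×500 + 9.1×10⁻⁶×177×550 = 2.036 mm.
Since the ends are fixed, an axial force P builds up, equal in every segment, with P · Σ Lᵢ/(AᵢEᵢ) = δ_free.
Σ Lᵢ/(AᵢEᵢ) = 500/(350×195×10³) + 550/(625×108×10³) = 1.547×10⁻⁵ mm/N.
So P = 2.036 / 1.547×10⁻⁵ = 131.6 kN, tensile.

P ≈ 132 kN (tensile)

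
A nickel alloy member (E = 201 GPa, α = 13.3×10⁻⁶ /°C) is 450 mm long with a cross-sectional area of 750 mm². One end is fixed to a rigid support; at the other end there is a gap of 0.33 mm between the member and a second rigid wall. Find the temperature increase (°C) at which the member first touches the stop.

Contact occurs when the free expansion equals the gap: αΔT L = 0.33 mm.
ΔT = 0.33 / (13.3×10⁻⁶ × 450) = 55.14 °C.

ΔT ≈ 55.1 °C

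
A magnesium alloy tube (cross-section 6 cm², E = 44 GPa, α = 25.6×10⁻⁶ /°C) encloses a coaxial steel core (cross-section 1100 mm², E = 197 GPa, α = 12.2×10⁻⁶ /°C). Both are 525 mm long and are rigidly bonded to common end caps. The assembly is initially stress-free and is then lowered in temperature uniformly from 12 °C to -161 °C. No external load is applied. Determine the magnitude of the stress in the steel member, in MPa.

σ ≈ 49.6 MPa (compressive)

The magnesium alloy has the larger α, so on cooling it would change length more than the steel if both were free. The rigid plates force a common final length, so the magnesium alloy is put into tension and the steel into compression, with equal and opposite forces P (no external load).
Equating the net (thermal + elastic) strains gives |α₁ − α₂|·ΔT = P·[1/(A₁E₁) + 1/(A₂E₂)].
|α₁ − α₂|·ΔT = 13.4×10⁻⁶ × 173 = 0.002318.
1/(A₁E₁) + 1/(A₂E₂) = 1/(600×44×10³) + 1/(1100×197×10³) = 4.249×10⁻⁸ N⁻¹.
P = 0.002318 / 4.249×10⁻⁸ = 54550 N = 54.55 kN.
σ_{steel} = P/A₂ = 54550/1100 = 49.59 MPa, compressive.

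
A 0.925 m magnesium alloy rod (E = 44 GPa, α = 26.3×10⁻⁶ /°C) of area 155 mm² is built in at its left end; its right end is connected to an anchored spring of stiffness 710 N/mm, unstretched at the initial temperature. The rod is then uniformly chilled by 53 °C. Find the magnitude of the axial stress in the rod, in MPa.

σ ≈ 5.39 MPa (tensile)

Free thermal contraction: δ_free = αΔT L = 26.3×10⁻⁶ × 53 × 925 = 1.289 mm.
Let P be the tensile force in the spring. The rod extends elastically by PL/(AE) and the spring stretches by P/k; together these equal δ_free.
So P = δ_free / [L/(AE) + 1/k] = 1.289 / [ 925/(155×44×10³) + 1/(710) ].
P = 1.289 / 0.001544 = 835 N.
σ = P/A = 835/155 = 5.387 MPa.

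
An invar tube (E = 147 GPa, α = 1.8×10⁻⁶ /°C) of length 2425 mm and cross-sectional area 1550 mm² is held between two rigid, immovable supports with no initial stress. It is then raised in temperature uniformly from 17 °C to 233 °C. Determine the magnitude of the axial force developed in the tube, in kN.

P ≈ 88.6 kN (compressive)

Full restraint means ε = 0, so the stress is σ = EαΔT = 147×10³ × 1.8×10⁻⁶ × 216 = 57.15 MPa.
Axial force P = σA = 57.15 × 1550 = 88590 N = 88.59 kN, compressive.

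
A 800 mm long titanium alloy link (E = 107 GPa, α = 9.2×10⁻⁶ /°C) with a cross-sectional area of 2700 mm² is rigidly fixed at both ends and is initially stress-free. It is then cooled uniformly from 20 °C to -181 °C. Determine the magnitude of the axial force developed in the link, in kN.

P ≈ 534 kN (tensile)

Full restraint means ε = 0, so the stress is σ = EαΔT = 107×10³ × 9.2×10⁻⁶ × 201 = 197.9 MPa.
Then P = σA = 197.9 × 2700 mm² = 534.2 kN, tensile.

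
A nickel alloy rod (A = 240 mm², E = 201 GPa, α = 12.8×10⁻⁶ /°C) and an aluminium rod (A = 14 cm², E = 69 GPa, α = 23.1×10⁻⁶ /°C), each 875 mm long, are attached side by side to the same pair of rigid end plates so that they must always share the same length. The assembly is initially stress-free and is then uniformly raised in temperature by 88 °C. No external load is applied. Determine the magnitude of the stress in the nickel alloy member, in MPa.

Both members must finish at the same length. With the larger α, the aluminium tends to over-expand; the plates restrain it, putting the aluminium in compression and the nickel alloy in tension. With no external load the two internal forces are equal and opposite, magnitude P.
Equating the net (thermal + elastic) strains gives |α₁ − α₂|·ΔT = P·[1/(A₁E₁) + 1/(A₂E₂)].
|α₁ − α₂|·ΔT = 10.3×10⁻⁶ × 88 = 0.0009064.
1/(A₁E₁) + 1/(A₂E₂) = 1/(240×201×10³) + 1/(1400×69×10³) = 3.108×10⁻⁸ N⁻¹.
P = 0.0009064 / 3.108×10⁻⁸ = 29160 N = 29.16 kN.
σ_{nickel alloy} = P/A₁ = 29160/240 = 121.5 MPa, tensile.

σ ≈ 122 MPa (tensile)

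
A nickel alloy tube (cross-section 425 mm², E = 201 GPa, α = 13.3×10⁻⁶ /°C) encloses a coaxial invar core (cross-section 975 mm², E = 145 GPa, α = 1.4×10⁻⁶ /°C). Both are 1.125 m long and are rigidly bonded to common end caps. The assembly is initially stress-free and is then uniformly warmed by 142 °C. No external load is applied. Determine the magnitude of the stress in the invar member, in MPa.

The nickel alloy has the larger α, so on heating it would change length more than the invar if both were free. The rigid plates force a common final length, so the nickel alloy is put into compression and the invar into tension, with equal and opposite forces P (no external load).
Setting the final lengths equal and cancelling L: (α₁ − α₂)ΔT = P/(A₁E₁) + P/(A₂E₂).
|α₁ − α₂|·ΔT = 11.9×10⁻⁶ × 142 = 0.00169.
1/(A₁E₁) + 1/(A₂E₂) = 1/(425×201×10³) + 1/(975×145×10³) = 1.878×10⁻⁸ N⁻¹.
P = 0.00169 / 1.878×10⁻⁸ = 89980 N = 89.98 kN.
σ_{invar} = P/A₂ = 89980/975 = 92.29 MPa, tensile.

σ ≈ 92.3 MPa (tensile)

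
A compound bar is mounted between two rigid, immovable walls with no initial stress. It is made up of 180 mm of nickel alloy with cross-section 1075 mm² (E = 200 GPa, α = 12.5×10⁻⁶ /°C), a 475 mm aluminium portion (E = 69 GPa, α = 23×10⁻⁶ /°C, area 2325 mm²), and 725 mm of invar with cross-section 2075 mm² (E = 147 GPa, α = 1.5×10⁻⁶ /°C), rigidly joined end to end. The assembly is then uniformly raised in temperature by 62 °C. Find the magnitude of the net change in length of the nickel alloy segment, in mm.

Free thermal expansion of the whole bar: Σ αᵢΔT Lᵢ = 12.5×10⁻⁶×62×180 + 23×10⁻⁶×62×475 + 1.5×10⁻⁶×62×725 = 0.8843 mm.
Since the ends are fixed, an axial force P builds up, equal in every segment, with P · Σ Lᵢ/(AᵢEᵢ) = δ_free.
The series flexibility is Σ Lᵢ/(AᵢEᵢ) = 180/(1075×200×10³) + 475/(2325×69×10³) + 725/(2075×147×10³) = 6.175×10⁻⁶ mm/N.
Hence P = δ_free / Σ(L/AE) = 0.8843/6.175×10⁻⁶ = 143.2 kN (compressive).
For the nickel alloy segment, free thermal change = 12.5×10⁻⁶×62×180 = 0.1395 mm and elastic change from P = 143200×180/(1075×200×10³) = 0.1199 mm; these oppose, so the net change is 0.0196 mm (segment lengthens).

|ΔL| ≈ 0.0196 mm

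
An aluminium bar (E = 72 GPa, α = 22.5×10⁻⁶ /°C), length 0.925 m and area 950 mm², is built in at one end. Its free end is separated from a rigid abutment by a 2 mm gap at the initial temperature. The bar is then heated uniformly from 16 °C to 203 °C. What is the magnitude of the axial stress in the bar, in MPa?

σ ≈ 147 MPa (compressive)

Unrestrained expansion: δ_free = αΔT L = 22.5×10⁻⁶ × 187 × 925 = 3.892 mm.
This exceeds the 2 mm gap, so the wall pushes back. The portion of expansion that must be recovered elastically is δ_free − gap = 3.892 − 2 = 1.892 mm.
Compatibility: PL/(AE) = 1.892 mm, so σ = P/A = E × (1.892/925) = 147.3 MPa.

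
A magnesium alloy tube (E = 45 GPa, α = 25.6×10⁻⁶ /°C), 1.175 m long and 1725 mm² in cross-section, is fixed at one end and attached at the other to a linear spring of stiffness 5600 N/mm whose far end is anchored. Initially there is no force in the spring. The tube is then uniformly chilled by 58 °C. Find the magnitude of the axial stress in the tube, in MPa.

The unrestrained thermal change is αΔT L = 25.6×10⁻⁶ × 58 × 1175 = 1.745 mm.
With a force P in the spring, the elastic change of the tube is PL/(AE) and that of the spring is P/k; compatibility requires their sum to equal δ_free.
P [ L/(AE) + 1/k ] = δ_free → P [ 1175/(1725×45×10³) + 1/(5600) ] = 1.745.
P = 1.745 / 0.0001937 = 9007 N.
σ = P/A = 9007/1725 = 5.221 MPa.

σ ≈ 5.22 MPa (tensile)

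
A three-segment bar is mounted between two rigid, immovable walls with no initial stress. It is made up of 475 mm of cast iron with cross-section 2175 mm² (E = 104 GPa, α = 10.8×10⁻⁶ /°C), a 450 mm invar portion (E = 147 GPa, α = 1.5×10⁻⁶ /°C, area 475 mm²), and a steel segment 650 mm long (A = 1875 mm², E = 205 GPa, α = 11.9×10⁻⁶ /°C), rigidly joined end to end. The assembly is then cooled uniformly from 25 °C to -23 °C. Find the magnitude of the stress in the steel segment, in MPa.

If the supports were absent, the total length change would be Σ αᵢΔT Lᵢ = 10.8×10⁻⁶×48×475 + 1.5×10⁻⁶×48×450 + 11.9×10⁻⁶×48×650 = 0.6499 mm.
Since the ends are fixed, an axial force P builds up, equal in every segment, with P · Σ Lᵢ/(AᵢEᵢ) = δ_free.
Σ Lᵢ/(AᵢEᵢ) = 475/(2175×104×10³) + 450/(475×147×10³) + 650/(1875×205×10³) = 1.024×10⁻⁵ mm/N.
So P = 0.6499 / 1.024×10⁻⁵ = 63.5 kN, tensile.
σ_{steel} = P / A = 63500 / 1875 = 33.86 MPa.

σ ≈ 33.9 MPa (tensile)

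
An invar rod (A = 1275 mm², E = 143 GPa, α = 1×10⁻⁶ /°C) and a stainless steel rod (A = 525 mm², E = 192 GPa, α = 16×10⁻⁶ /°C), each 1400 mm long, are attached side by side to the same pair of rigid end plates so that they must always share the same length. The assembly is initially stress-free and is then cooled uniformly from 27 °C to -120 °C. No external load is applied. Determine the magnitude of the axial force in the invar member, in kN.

Both members must finish at the same length. With the larger α, the stainless steel tends to over-contract; the plates restrain it, putting the stainless steel in tension and the invar in compression. With no external load the two internal forces are equal and opposite, magnitude P.
Setting the final lengths equal and cancelling L: (α₁ − α₂)ΔT = P/(A₁E₁) + P/(A₂E₂).
|α₁ − α₂|·ΔT = 15×10⁻⁶ × 147 = 0.002205.
1/(A₁E₁) + 1/(A₂E₂) = 1/(1275×143×10³) + 1/(525×192×10³) = 1.541×10⁻⁸ N⁻¹.
P = 0.002205 / 1.541×10⁻⁸ = 143100 N = 143.1 kN.

P ≈ 143 kN (compressive in the invar)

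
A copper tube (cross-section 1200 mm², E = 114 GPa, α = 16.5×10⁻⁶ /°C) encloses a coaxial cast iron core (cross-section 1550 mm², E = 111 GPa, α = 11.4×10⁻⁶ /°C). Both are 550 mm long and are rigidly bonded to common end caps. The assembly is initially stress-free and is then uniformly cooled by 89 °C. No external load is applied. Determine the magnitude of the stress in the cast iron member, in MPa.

σ ≈ 22.3 MPa (compressive)

The copper has the larger α, so on cooling it would change length more than the cast iron if both were free. The rigid plates force a common final length, so the copper is put into tension and the cast iron into compression, with equal and opposite forces P (no external load).
Setting the final lengths equal and cancelling L: (α₁ − α₂)ΔT = P/(A₁E₁) + P/(A₂E₂).
|α₁ − α₂|·ΔT = 5.1×10⁻⁶ × 89 = 0.0004539.
1/(A₁E₁) + 1/(A₂E₂) = 1/(1200×114×10³) + 1/(1550×111×10³) = 1.312×10⁻⁸ N⁻¹.
So P = 0.0004539 / 1.312×10⁻⁸ = 34.59 kN.
σ_{cast iron} = P/A₂ = 34590/1550 = 22.32 MPa, compressive.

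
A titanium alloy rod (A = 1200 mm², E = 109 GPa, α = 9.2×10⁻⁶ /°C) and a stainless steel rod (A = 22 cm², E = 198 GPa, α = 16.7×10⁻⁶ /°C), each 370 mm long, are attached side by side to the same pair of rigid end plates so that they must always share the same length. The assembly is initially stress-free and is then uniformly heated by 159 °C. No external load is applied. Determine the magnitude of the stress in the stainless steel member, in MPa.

Both members must finish at the same length. With the larger α, the stainless steel tends to over-expand; the plates restrain it, putting the stainless steel in compression and the titanium alloy in tension. With no external load the two internal forces are equal and opposite, magnitude P.
Equating the net (thermal + elastic) strains gives |α₁ − α₂|·ΔT = P·[1/(A₁E₁) + 1/(A₂E₂)].
|α₁ − α₂|·ΔT = 7.5×10⁻⁶ × 159 = 0.001192.
1/(A₁E₁) + 1/(A₂E₂) = 1/(1200×109×10³) + 1/(2200×198×10³) = 9.941×10⁻⁹ N⁻¹.
So P = 0.001192 / 9.941×10⁻⁹ = 120 kN.
σ_{stainless steel} = P/A₂ = 120000/2200 = 54.53 MPa, compressive.

σ ≈ 54.5 MPa (compressive)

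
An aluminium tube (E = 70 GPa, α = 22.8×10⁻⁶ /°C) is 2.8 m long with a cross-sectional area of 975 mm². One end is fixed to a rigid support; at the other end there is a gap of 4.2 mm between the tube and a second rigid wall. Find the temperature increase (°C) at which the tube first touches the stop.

The gap closes when αΔT L = 4.2 mm, since the tube is still unstressed at that instant.
ΔT = 4.2 / (22.8×10⁻⁶ × 2800) = 65.79 °C.

ΔT ≈ 65.8 °C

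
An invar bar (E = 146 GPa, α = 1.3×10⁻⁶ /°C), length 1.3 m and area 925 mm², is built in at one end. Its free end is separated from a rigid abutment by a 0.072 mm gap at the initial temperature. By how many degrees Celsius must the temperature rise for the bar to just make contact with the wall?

Contact occurs when the free expansion equals the gap: αΔT L = 0.072 mm.
ΔT = 0.072 / (1.3×10⁻⁶ × 1300) = 42.6 °C.

ΔT ≈ 42.6 °C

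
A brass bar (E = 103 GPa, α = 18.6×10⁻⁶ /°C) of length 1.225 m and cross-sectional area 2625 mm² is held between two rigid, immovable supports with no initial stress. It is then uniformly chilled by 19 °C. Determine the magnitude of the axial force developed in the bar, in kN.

The ends cannot move, so σ = EαΔT = 103×10³ × 18.6×10⁻⁶ × 19 = 36.4 MPa.
Axial force P = σA = 36.4 × 2625 = 95550 N = 95.55 kN, tensile.

P ≈ 95.6 kN (tensile)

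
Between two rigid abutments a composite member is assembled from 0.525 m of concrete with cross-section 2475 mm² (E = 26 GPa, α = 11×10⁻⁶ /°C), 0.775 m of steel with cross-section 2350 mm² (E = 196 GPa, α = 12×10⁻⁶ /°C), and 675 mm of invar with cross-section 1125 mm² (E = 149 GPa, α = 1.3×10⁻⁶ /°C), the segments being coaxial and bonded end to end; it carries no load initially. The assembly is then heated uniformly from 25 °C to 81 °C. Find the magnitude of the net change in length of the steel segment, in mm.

Free thermal expansion of the whole bar: Σ αᵢΔT Lᵢ = 11×10⁻⁶×56×525 + 12×10⁻⁶×56×775 + 1.3×10⁻⁶×56×675 = 0.8933 mm.
Since the ends are fixed, an axial force P builds up, equal in every segment, with P · Σ Lᵢ/(AᵢEᵢ) = δ_free.
The series flexibility is Σ Lᵢ/(AᵢEᵢ) = 525/(2475×26×10³) + 775/(2350×196×10³) + 675/(1125×149×10³) = 1.387×10⁻⁵ mm/N.
P = 0.8933 / 1.387×10⁻⁵ = 64420 N = 64.42 kN, compressive.
For the steel segment, free thermal change = 12×10⁻⁶×56×775 = 0.5208 mm and elastic change from P = 64420×775/(2350×196×10³) = 0.1084 mm; these oppose, so the net change is 0.412 mm (segment lengthens).

|ΔL| ≈ 0.412 mm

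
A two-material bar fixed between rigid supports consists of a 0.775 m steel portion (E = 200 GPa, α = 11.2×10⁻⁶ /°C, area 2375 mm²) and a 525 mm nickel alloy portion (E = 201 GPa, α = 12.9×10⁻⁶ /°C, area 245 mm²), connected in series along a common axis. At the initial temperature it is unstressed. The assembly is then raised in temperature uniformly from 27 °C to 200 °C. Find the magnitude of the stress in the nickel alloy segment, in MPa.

With the walls removed the bar would change length by δ_free = Σ αᵢΔT Lᵢ = 11.2×10⁻⁶×173×775 + 12.9×10⁻⁶×173×525 = 2.673 mm.
The walls prevent any net length change, so an axial force P (same in every segment) develops. Compatibility: P · Σ Lᵢ/(AᵢEᵢ) = δ_free.
Σ Lᵢ/(AᵢEᵢ) = 775/(2375×200×10³) + 525/(245×201×10³) = 1.229×10⁻⁵ mm/N.
So P = 2.673 / 1.229×10⁻⁵ = 217.5 kN, compressive.
σ_{nickel alloy} = P / A = 217500 / 245 = 887.6 MPa.

σ ≈ 888 MPa (compressive)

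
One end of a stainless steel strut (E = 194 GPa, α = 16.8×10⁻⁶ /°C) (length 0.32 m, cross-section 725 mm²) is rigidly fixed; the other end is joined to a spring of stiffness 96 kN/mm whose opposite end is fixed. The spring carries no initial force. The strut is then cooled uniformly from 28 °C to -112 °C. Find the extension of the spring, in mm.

The unrestrained thermal change is αΔT L = 16.8×10⁻⁶ × 140 × 320 = 0.7526 mm.
Let P be the tensile force in the spring. The strut extends elastically by PL/(AE) and the spring stretches by P/k; together these equal δ_free.
P [ L/(AE) + 1/k ] = δ_free → P [ 320/(725×194×10³) + 1/(96×10³) ] = 0.7526.
P = 0.7526 / 1.269×10⁻⁵ = 59300 N.
Spring extension = P/k = 59300/(96×10³) = 0.6177 mm.

δ ≈ 0.618 mm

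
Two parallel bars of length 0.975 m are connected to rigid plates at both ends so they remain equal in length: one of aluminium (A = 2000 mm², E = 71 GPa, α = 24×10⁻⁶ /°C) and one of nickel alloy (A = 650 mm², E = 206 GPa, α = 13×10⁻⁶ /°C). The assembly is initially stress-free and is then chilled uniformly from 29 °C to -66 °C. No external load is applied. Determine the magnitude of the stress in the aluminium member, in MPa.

σ ≈ 36 MPa (tensile)

Both members must finish at the same length. With the larger α, the aluminium tends to over-contract; the plates restrain it, putting the aluminium in tension and the nickel alloy in compression. With no external load the two internal forces are equal and opposite, magnitude P.
Setting the final lengths equal and cancelling L: (α₁ − α₂)ΔT = P/(A₁E₁) + P/(A₂E₂).
|α₁ − α₂|·ΔT = 11×10⁻⁶ × 95 = 0.001045.
1/(A₁E₁) + 1/(A₂E₂) = 1/(2000×71×10³) + 1/(650×206×10³) = 1.451×10⁻⁸ N⁻¹.
So P = 0.001045 / 1.451×10⁻⁸ = 72.02 kN.
σ_{aluminium} = P/A₁ = 72020/2000 = 36.01 MPa, tensile.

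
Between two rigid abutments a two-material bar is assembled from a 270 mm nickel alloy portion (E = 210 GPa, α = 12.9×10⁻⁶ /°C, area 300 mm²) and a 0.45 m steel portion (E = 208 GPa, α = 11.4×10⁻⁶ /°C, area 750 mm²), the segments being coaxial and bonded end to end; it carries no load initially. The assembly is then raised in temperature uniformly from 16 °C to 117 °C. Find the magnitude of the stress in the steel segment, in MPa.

σ ≈ 162 MPa (compressive)

With the walls removed the bar would change length by δ_free = Σ αᵢΔT Lᵢ = 12.9×10⁻⁶×101×270 + 11.4×10⁻⁶×101×450 = 0.8699 mm.
The rigid supports impose zero overall length change; the single axial force P common to all segments must satisfy P Σ Lᵢ/(AᵢEᵢ) = δ_free.
Σ Lᵢ/(AᵢEᵢ) = 270/(300×210×10³) + 450/(750×208×10³) = 7.17×10⁻⁶ mm/N.
So P = 0.8699 / 7.17×10⁻⁶ = 121.3 kN, compressive.
σ_{steel} = P / A = 121300 / 750 = 161.8 MPa.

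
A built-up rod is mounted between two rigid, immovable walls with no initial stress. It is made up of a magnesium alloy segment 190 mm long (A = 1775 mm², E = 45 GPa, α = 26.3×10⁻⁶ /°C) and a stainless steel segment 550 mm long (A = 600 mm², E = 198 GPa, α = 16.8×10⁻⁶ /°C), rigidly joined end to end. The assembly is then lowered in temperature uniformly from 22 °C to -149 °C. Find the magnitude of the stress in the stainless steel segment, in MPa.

σ ≈ 579 MPa (tensile)

With the walls removed the bar would change length by δ_free = Σ αᵢΔT Lᵢ = 26.3×10⁻⁶×171×190 + 16.8×10⁻⁶×171×550 = 2.435 mm.
Since the ends are fixed, an axial force P builds up, equal in every segment, with P · Σ Lᵢ/(AᵢEᵢ) = δ_free.
Σ Lᵢ/(AᵢEᵢ) = 190/(1775×45×10³) + 550/(600×198×10³) = 7.008×10⁻⁶ mm/N.
P = 2.435 / 7.008×10⁻⁶ = 347400 N = 347.4 kN, tensile.
σ_{stainless steel} = P / A = 347400 / 600 = 579 MPa.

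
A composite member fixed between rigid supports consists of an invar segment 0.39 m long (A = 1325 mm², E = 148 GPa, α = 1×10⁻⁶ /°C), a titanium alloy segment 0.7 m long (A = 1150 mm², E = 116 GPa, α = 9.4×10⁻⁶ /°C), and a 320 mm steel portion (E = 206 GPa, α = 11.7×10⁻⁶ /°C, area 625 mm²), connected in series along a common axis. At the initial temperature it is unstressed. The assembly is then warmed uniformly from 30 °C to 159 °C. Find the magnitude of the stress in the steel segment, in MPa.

Free thermal expansion of the whole bar: Σ αᵢΔT Lᵢ = 1×10⁻⁶×129×390 + 9.4×10⁻⁶×129×700 + 11.7×10⁻⁶×129×320 = 1.382 mm.
The rigid supports impose zero overall length change; the single axial force P common to all segments must satisfy P Σ Lᵢ/(AᵢEᵢ) = δ_free.
Σ Lᵢ/(AᵢEᵢ) = 390/(1325×148×10³) + 700/(1150×116×10³) + 320/(625×206×10³) = 9.722×10⁻⁶ mm/N.
Hence P = δ_free / Σ(L/AE) = 1.382/9.722×10⁻⁶ = 142.2 kN (compressive).
σ_{steel} = P / A = 142200 / 625 = 227.5 MPa.

σ ≈ 227 MPa (compressive)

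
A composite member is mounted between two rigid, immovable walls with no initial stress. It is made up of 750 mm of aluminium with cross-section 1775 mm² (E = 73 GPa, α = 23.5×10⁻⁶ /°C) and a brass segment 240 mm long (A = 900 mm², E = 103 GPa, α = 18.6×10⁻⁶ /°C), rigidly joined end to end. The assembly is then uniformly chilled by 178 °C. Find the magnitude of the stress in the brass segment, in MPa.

If the supports were absent, the total length change would be Σ αᵢΔT Lᵢ = 23.5×10⁻⁶×178×750 + 18.6×10⁻⁶×178×240 = 3.932 mm.
Since the ends are fixed, an axial force P builds up, equal in every segment, with P · Σ Lᵢ/(AᵢEᵢ) = δ_free.
The series flexibility is Σ Lᵢ/(AᵢEᵢ) = 750/(1775×73×10³) + 240/(900×103×10³) = 8.377×10⁻⁶ mm/N.
Hence P = δ_free / Σ(L/AE) = 3.932/8.377×10⁻⁶ = 469.4 kN (tensile).
σ_{brass} = P / A = 469400 / 900 = 521.5 MPa.

σ ≈ 522 MPa (tensile)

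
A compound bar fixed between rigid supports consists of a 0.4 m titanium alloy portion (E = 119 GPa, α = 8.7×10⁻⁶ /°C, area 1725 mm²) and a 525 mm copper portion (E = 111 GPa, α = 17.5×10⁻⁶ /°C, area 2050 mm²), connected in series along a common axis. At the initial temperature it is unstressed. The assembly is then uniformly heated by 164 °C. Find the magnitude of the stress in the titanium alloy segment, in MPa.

Free thermal expansion of the whole bar: Σ αᵢΔT Lᵢ = 8.7×10⁻⁶×164×400 + 17.5×10⁻⁶×164×525 = 2.077 mm.
The walls prevent any net length change, so an axial force P (same in every segment) develops. Compatibility: P · Σ Lᵢ/(AᵢEᵢ) = δ_free.
Σ Lᵢ/(AᵢEᵢ) = 400/(1725×119×10³) + 525/(2050×111×10³) = 4.256×10⁻⁶ mm/N.
Hence P = δ_free / Σ(L/AE) = 2.077/4.256×10⁻⁶ = 488.2 kN (compressive).
σ_{titanium alloy} = P / A = 488200 / 1725 = 283 MPa.

σ ≈ 283 MPa (compressive)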